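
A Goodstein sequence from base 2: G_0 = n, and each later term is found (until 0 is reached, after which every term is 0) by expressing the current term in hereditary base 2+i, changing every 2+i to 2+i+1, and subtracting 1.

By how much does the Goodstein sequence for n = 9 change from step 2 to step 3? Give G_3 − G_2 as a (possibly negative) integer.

8819

base 2: 9 = 2^(2 + 1) + 1; at 3: 3^(3 + 1) + 1 = 82; next = 81
base 3: 81 = 3^(3 + 1); at 4: 4^(4 + 1) = 1024; next = 1023
base 4: 1023 = 3·4^4 + 3·4^3 + 3·4^2 + 3·4 + 3; at 5: 3·5^5 + 3·5^3 + 3·5^2 + 3·5 + 3 = 9843; next = 9842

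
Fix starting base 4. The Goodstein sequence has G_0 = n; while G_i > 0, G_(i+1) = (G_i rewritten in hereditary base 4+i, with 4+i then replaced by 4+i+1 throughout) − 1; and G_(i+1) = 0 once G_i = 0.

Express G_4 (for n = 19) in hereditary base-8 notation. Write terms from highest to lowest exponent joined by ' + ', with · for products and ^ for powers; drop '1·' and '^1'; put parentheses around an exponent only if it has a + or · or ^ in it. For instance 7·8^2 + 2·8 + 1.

7·8 + 7

base 4: 19 = 4^2 + 3; at 5: 5^2 + 3 = 28; next = 27
base 5: 27 = 5^2 + 2; at 6: 6^2 + 2 = 38; next = 37
base 6: 37 = 6^2 + 1; at 7: 7^2 + 1 = 50; next = 49
base 7: 49 = 7^2; at 8: 8^2 = 64; next = 63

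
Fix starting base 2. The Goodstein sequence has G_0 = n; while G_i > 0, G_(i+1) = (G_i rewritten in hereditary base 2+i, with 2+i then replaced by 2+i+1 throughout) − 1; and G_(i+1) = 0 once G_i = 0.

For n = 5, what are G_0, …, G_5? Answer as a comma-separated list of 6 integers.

5, 27, 255, 467, 775, 1197

G_0=5  [base 2] 2^2 + 1  →[2↦3]→  3^3 + 1 = 28  −1 ⇒ G_1=27
G_1=27  [base 3] 3^3  →[3↦4]→  4^4 = 256  −1 ⇒ G_2=255
G_2=255  [base 4] 3·4^3 + 3·4^2 + 3·4 + 3  →[4↦5]→  3·5^3 + 3·5^2 + 3·5 + 3 = 468  −1 ⇒ G_3=467
G_3=467  [base 5] 3·5^3 + 3·5^2 + 3·5 + 2  →[5↦6]→  3·6^3 + 3·6^2 + 3·6 + 2 = 776  −1 ⇒ G_4=775
G_4=775  [base 6] 3·6^3 + 3·6^2 + 3·6 + 1  →[6↦7]→  3·7^3 + 3·7^2 + 3·7 + 1 = 1198  −1 ⇒ G_5=1197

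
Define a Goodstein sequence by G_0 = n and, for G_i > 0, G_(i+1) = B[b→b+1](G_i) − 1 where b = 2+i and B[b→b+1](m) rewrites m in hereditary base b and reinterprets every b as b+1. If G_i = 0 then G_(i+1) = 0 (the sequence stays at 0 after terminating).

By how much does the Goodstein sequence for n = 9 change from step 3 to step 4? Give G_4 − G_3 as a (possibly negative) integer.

130901

i=0: 9 = 2^(2 + 1) + 1 (b=2); 2→3: 3^(3 + 1) + 1 = 82; 82−1 = 81
i=1: 81 = 3^(3 + 1) (b=3); 3→4: 4^(4 + 1) = 1024; 1024−1 = 1023
i=2: 1023 = 3·4^4 + 3·4^3 + 3·4^2 + 3·4 + 3 (b=4); 4→5: 3·5^5 + 3·5^3 + 3·5^2 + 3·5 + 3 = 9843; 9843−1 = 9842
i=3: 9842 = 3·5^5 + 3·5^3 + 3·5^2 + 3·5 + 2 (b=5); 5→6: 3·6^6 + 3·6^3 + 3·6^2 + 3·6 + 2 = 140744; 140744−1 = 140743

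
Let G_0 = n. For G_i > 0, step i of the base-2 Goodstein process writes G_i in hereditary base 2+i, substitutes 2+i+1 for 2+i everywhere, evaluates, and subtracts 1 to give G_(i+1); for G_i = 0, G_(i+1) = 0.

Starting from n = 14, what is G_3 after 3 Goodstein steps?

18750

G_0 = 14. HB_2(14) = 2^(2 + 1) + 2^2 + 2. Bump = 111. G_1 = 110.
G_1 = 110. HB_3(110) = 3^(3 + 1) + 3^3 + 2. Bump = 1282. G_2 = 1281.
G_2 = 1281. HB_4(1281) = 4^(4 + 1) + 4^4 + 1. Bump = 18751. G_3 = 18750.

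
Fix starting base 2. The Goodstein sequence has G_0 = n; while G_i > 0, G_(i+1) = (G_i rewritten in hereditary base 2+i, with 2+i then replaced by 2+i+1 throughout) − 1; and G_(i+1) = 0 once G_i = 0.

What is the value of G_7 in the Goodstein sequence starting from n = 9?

9 —HB2→ 2^(2 + 1) + 1 —bump→ 3^(3 + 1) + 1 = 82 —(−1)→ 81
81 —HB3→ 3^(3 + 1) —bump→ 4^(4 + 1) = 1024 —(−1)→ 1023
1023 —HB4→ 3·4^4 + 3·4^3 + 3·4^2 + 3·4 + 3 —bump→ 3·5^5 + 3·5^3 + 3·5^2 + 3·5 + 3 = 9843 —(−1)→ 9842
9842 —HB5→ 3·5^5 + 3·5^3 + 3·5^2 + 3·5 + 2 —bump→ 3·6^6 + 3·6^3 + 3·6^2 + 3·6 + 2 = 140744 —(−1)→ 140743
140743 —HB6→ 3·6^6 + 3·6^3 + 3·6^2 + 3·6 + 1 —bump→ 3·7^7 + 3·7^3 + 3·7^2 + 3·7 + 1 = 2471827 —(−1)→ 2471826
2471826 —HB7→ 3·7^7 + 3·7^3 + 3·7^2 + 3·7 —bump→ 3·8^8 + 3·8^3 + 3·8^2 + 3·8 = 50333400 —(−1)→ 50333399
50333399 —HB8→ 3·8^8 + 3·8^3 + 3·8^2 + 2·8 + 7 —bump→ 3·9^9 + 3·9^3 + 3·9^2 + 2·9 + 7 = 1162263922 —(−1)→ 1162263921

1162263921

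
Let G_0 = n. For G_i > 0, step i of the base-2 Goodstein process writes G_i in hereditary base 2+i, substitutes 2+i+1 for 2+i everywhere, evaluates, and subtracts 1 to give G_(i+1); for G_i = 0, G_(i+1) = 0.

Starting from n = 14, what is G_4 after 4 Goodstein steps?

326591

step 0: 14 = 2^(2 + 1) + 2^2 + 2; sub 3 for 2: 3^(3 + 1) + 3^3 + 3; = 111; G_1 = 111−1 = 110
step 1: 110 = 3^(3 + 1) + 3^3 + 2; sub 4 for 3: 4^(4 + 1) + 4^4 + 2; = 1282; G_2 = 1282−1 = 1281
step 2: 1281 = 4^(4 + 1) + 4^4 + 1; sub 5 for 4: 5^(5 + 1) + 5^5 + 1; = 18751; G_3 = 18751−1 = 18750
step 3: 18750 = 5^(5 + 1) + 5^5; sub 6 for 5: 6^(6 + 1) + 6^6; = 326592; G_4 = 326592−1 = 326591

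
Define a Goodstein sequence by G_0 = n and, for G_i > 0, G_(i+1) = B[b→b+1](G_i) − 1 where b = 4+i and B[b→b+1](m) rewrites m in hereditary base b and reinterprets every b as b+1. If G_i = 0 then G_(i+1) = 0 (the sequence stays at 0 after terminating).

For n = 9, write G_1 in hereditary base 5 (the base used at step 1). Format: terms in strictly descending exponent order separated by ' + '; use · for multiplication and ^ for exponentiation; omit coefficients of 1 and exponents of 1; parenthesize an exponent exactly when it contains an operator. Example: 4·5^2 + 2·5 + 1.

2·5

(0) 9|_4 = 2·4 + 1 ↦ 2·5 + 1|_5 = 11 ⇒ 10
(1) 10|_5 = 2·5 ↦ 2·6|_6 = 12 ⇒ 11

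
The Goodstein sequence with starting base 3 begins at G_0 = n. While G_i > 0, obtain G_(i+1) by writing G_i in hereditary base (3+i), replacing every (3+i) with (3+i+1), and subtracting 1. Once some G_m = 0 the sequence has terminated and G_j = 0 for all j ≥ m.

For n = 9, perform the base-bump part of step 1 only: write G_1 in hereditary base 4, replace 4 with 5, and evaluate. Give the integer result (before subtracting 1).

step 0: 9 = 3^2; sub 4 for 3: 4^2; = 16; G_1 = 16−1 = 15
step 1: 15 = 3·4 + 3; sub 5 for 4: 3·5 + 3; = 18; G_2 = 18−1 = 17

18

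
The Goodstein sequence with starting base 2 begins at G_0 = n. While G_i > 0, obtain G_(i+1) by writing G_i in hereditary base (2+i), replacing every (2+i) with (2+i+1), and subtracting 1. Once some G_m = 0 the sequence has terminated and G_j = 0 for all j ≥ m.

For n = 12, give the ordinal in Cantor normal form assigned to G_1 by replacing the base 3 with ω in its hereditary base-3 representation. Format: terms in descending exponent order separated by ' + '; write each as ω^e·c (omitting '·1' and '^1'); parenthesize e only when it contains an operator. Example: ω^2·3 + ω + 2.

ω^(ω + 1) + ω^2·2 + ω·2 + 2

12 —HB2→ 2^(2 + 1) + 2^2 —bump→ 3^(3 + 1) + 3^3 = 108 —(−1)→ 107
107 —HB3→ 3^(3 + 1) + 2·3^2 + 2·3 + 2 —bump→ 4^(4 + 1) + 2·4^2 + 2·4 + 2 = 1066 —(−1)→ 1065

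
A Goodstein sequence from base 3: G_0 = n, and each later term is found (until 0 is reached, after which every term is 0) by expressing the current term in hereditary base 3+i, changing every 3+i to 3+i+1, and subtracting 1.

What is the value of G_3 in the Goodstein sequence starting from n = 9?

[0] 9 ≡ 3^2 (base 3). Lift 4: 16. −1: 15.
[1] 15 ≡ 3·4 + 3 (base 4). Lift 5: 18. −1: 17.
[2] 17 ≡ 3·5 + 2 (base 5). Lift 6: 20. −1: 19.
[3] 19 ≡ 3·6 + 1 (base 6). Lift 7: 22. −1: 21.

19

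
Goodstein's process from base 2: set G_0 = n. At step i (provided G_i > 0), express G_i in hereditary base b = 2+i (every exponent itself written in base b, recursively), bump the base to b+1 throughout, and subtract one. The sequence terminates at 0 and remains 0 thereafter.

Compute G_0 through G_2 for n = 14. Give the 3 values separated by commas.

step 0: 14 = 2^(2 + 1) + 2^2 + 2; sub 3 for 2: 3^(3 + 1) + 3^3 + 3; = 111; G_1 = 111−1 = 110
step 1: 110 = 3^(3 + 1) + 3^3 + 2; sub 4 for 3: 4^(4 + 1) + 4^4 + 2; = 1282; G_2 = 1282−1 = 1281

14, 110, 1281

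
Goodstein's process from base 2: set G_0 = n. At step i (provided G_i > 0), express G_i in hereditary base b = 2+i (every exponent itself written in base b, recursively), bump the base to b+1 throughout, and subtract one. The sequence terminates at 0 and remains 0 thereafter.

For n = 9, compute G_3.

base 2: 9 = 2^(2 + 1) + 1; at 3: 3^(3 + 1) + 1 = 82; next = 81
base 3: 81 = 3^(3 + 1); at 4: 4^(4 + 1) = 1024; next = 1023
base 4: 1023 = 3·4^4 + 3·4^3 + 3·4^2 + 3·4 + 3; at 5: 3·5^5 + 3·5^3 + 3·5^2 + 3·5 + 3 = 9843; next = 9842

9842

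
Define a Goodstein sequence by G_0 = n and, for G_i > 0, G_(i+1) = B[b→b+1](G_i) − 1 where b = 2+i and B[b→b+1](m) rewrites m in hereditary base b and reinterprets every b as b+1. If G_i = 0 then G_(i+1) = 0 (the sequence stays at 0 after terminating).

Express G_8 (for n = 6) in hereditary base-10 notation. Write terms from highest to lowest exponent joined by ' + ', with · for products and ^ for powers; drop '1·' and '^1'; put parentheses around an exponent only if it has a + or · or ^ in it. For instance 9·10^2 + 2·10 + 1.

5·10^5 + 5·10^4 + 5·10^3 + 5·10^2 + 5·10 + 1

i=0: 6 = 2^2 + 2 (b=2); 2→3: 3^3 + 3 = 30; 30−1 = 29
i=1: 29 = 3^3 + 2 (b=3); 3→4: 4^4 + 2 = 258; 258−1 = 257
i=2: 257 = 4^4 + 1 (b=4); 4→5: 5^5 + 1 = 3126; 3126−1 = 3125
i=3: 3125 = 5^5 (b=5); 5→6: 6^6 = 46656; 46656−1 = 46655
i=4: 46655 = 5·6^5 + 5·6^4 + 5·6^3 + 5·6^2 + 5·6 + 5 (b=6); 6→7: 5·7^5 + 5·7^4 + 5·7^3 + 5·7^2 + 5·7 + 5 = 98040; 98040−1 = 98039
i=5: 98039 = 5·7^5 + 5·7^4 + 5·7^3 + 5·7^2 + 5·7 + 4 (b=7); 7→8: 5·8^5 + 5·8^4 + 5·8^3 + 5·8^2 + 5·8 + 4 = 187244; 187244−1 = 187243
i=6: 187243 = 5·8^5 + 5·8^4 + 5·8^3 + 5·8^2 + 5·8 + 3 (b=8); 8→9: 5·9^5 + 5·9^4 + 5·9^3 + 5·9^2 + 5·9 + 3 = 332148; 332148−1 = 332147
i=7: 332147 = 5·9^5 + 5·9^4 + 5·9^3 + 5·9^2 + 5·9 + 2 (b=9); 9→10: 5·10^5 + 5·10^4 + 5·10^3 + 5·10^2 + 5·10 + 2 = 555552; 555552−1 = 555551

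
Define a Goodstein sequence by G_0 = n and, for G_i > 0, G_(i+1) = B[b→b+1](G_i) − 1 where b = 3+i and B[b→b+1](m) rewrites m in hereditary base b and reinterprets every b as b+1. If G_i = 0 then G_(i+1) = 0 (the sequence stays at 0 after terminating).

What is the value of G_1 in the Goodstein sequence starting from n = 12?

19

G_0=12  [base 3] 3^2 + 3  →[3↦4]→  4^2 + 4 = 20  −1 ⇒ G_1=19
G_1=19  [base 4] 4^2 + 3  →[4↦5]→  5^2 + 3 = 28  −1 ⇒ G_2=27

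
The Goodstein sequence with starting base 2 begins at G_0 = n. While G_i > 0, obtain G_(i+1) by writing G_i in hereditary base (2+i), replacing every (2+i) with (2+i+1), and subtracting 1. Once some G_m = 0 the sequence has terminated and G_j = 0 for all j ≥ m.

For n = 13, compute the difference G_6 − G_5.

base 2: 13 = 2^(2 + 1) + 2^2 + 1; at 3: 3^(3 + 1) + 3^3 + 1 = 109; next = 108
base 3: 108 = 3^(3 + 1) + 3^3; at 4: 4^(4 + 1) + 4^4 = 1280; next = 1279
base 4: 1279 = 4^(4 + 1) + 3·4^3 + 3·4^2 + 3·4 + 3; at 5: 5^(5 + 1) + 3·5^3 + 3·5^2 + 3·5 + 3 = 16093; next = 16092
base 5: 16092 = 5^(5 + 1) + 3·5^3 + 3·5^2 + 3·5 + 2; at 6: 6^(6 + 1) + 3·6^3 + 3·6^2 + 3·6 + 2 = 280712; next = 280711
base 6: 280711 = 6^(6 + 1) + 3·6^3 + 3·6^2 + 3·6 + 1; at 7: 7^(7 + 1) + 3·7^3 + 3·7^2 + 3·7 + 1 = 5765999; next = 5765998
base 7: 5765998 = 7^(7 + 1) + 3·7^3 + 3·7^2 + 3·7; at 8: 8^(8 + 1) + 3·8^3 + 3·8^2 + 3·8 = 134219480; next = 134219479

128453481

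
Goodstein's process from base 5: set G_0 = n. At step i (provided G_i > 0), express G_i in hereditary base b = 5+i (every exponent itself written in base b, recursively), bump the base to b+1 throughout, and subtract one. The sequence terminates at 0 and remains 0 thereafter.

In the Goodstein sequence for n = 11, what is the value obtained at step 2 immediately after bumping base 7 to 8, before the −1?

14

G_0=11  [base 5] 2·5 + 1  →[5↦6]→  2·6 + 1 = 13  −1 ⇒ G_1=12
G_1=12  [base 6] 2·6  →[6↦7]→  2·7 = 14  −1 ⇒ G_2=13
G_2=13  [base 7] 7 + 6  →[7↦8]→  8 + 6 = 14  −1 ⇒ G_3=13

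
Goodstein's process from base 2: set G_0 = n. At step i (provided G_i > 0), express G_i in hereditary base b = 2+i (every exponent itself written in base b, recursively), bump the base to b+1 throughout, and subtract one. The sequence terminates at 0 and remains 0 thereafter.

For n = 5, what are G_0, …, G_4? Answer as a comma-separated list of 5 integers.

5, 27, 255, 467, 775

base 2: 5 = 2^2 + 1; at 3: 3^3 + 1 = 28; next = 27
base 3: 27 = 3^3; at 4: 4^4 = 256; next = 255
base 4: 255 = 3·4^3 + 3·4^2 + 3·4 + 3; at 5: 3·5^3 + 3·5^2 + 3·5 + 3 = 468; next = 467
base 5: 467 = 3·5^3 + 3·5^2 + 3·5 + 2; at 6: 3·6^3 + 3·6^2 + 3·6 + 2 = 776; next = 775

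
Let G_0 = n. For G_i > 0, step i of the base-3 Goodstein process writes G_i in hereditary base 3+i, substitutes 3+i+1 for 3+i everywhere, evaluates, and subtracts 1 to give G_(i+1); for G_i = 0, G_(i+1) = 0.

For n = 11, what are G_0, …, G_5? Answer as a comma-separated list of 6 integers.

11, 17, 25, 35, 39, 43

11 —HB3→ 3^2 + 2 —bump→ 4^2 + 2 = 18 —(−1)→ 17
17 —HB4→ 4^2 + 1 —bump→ 5^2 + 1 = 26 —(−1)→ 25
25 —HB5→ 5^2 —bump→ 6^2 = 36 —(−1)→ 35
35 —HB6→ 5·6 + 5 —bump→ 5·7 + 5 = 40 —(−1)→ 39
39 —HB7→ 5·7 + 4 —bump→ 5·8 + 4 = 44 —(−1)→ 43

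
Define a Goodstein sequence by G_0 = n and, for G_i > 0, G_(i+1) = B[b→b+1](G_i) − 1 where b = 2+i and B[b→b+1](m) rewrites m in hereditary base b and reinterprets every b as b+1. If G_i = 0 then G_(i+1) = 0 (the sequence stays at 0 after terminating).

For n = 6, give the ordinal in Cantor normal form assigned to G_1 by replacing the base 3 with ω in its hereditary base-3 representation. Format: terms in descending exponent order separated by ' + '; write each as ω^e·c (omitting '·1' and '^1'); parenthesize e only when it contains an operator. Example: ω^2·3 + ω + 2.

ω^ω + 2

(0) 6|_2 = 2^2 + 2 ↦ 3^3 + 3|_3 = 30 ⇒ 29
(1) 29|_3 = 3^3 + 2 ↦ 4^4 + 2|_4 = 258 ⇒ 257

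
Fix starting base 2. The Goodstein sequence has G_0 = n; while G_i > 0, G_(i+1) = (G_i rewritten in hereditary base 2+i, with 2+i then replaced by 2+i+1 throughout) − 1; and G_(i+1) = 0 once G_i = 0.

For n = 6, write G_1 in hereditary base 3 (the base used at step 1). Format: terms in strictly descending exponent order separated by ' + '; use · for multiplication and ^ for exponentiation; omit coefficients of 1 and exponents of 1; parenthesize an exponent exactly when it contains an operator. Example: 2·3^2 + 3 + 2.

3^3 + 2

G_0 = 6. HB_2(6) = 2^2 + 2. Bump = 30. G_1 = 29.
G_1 = 29. HB_3(29) = 3^3 + 2. Bump = 258. G_2 = 257.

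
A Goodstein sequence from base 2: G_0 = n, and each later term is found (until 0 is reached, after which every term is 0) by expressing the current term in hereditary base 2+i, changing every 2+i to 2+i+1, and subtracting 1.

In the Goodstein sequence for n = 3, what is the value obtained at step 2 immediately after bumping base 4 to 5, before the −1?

G_0 = 3. HB_2(3) = 2 + 1. Bump = 4. G_1 = 3.
G_1 = 3. HB_3(3) = 3. Bump = 4. G_2 = 3.
G_2 = 3. HB_4(3) = 3. Bump = 3. G_3 = 2.

3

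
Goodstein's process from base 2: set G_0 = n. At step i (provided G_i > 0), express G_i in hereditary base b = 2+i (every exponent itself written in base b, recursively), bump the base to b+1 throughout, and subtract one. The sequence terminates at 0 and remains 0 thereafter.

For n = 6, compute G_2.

i=0: 6 = 2^2 + 2 (b=2); 2→3: 3^3 + 3 = 30; 30−1 = 29
i=1: 29 = 3^3 + 2 (b=3); 3→4: 4^4 + 2 = 258; 258−1 = 257

257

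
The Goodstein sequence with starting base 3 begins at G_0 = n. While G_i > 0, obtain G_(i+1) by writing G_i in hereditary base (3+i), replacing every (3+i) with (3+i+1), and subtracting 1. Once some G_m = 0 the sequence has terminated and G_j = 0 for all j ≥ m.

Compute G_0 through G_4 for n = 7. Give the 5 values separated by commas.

7, 8, 9, 9, 9

G_0=7  [base 3] 2·3 + 1  →[3↦4]→  2·4 + 1 = 9  −1 ⇒ G_1=8
G_1=8  [base 4] 2·4  →[4↦5]→  2·5 = 10  −1 ⇒ G_2=9
G_2=9  [base 5] 5 + 4  →[5↦6]→  6 + 4 = 10  −1 ⇒ G_3=9
G_3=9  [base 6] 6 + 3  →[6↦7]→  7 + 3 = 10  −1 ⇒ G_4=9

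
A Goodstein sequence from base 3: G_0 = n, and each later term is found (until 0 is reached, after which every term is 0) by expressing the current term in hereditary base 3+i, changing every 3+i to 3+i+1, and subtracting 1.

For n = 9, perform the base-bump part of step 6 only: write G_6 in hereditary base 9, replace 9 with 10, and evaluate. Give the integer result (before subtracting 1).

G_0 = 9. HB_3(9) = 3^2. Bump = 16. G_1 = 15.
G_1 = 15. HB_4(15) = 3·4 + 3. Bump = 18. G_2 = 17.
G_2 = 17. HB_5(17) = 3·5 + 2. Bump = 20. G_3 = 19.
G_3 = 19. HB_6(19) = 3·6 + 1. Bump = 22. G_4 = 21.
G_4 = 21. HB_7(21) = 3·7. Bump = 24. G_5 = 23.
G_5 = 23. HB_8(23) = 2·8 + 7. Bump = 25. G_6 = 24.

26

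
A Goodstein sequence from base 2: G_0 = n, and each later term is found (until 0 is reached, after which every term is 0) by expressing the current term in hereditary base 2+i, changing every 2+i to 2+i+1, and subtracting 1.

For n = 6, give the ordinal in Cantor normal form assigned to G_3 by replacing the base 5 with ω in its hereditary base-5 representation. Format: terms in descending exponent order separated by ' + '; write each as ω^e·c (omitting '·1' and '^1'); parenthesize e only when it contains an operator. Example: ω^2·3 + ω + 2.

ω^ω

[0] 6 ≡ 2^2 + 2 (base 2). Lift 3: 30. −1: 29.
[1] 29 ≡ 3^3 + 2 (base 3). Lift 4: 258. −1: 257.
[2] 257 ≡ 4^4 + 1 (base 4). Lift 5: 3126. −1: 3125.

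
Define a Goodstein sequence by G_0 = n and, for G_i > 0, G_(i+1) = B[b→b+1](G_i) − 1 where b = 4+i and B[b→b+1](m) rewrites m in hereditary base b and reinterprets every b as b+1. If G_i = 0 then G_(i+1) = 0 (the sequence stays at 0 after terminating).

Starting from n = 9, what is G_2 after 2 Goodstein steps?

11

step 0: 9 = 2·4 + 1; sub 5 for 4: 2·5 + 1; = 11; G_1 = 11−1 = 10
step 1: 10 = 2·5; sub 6 for 5: 2·6; = 12; G_2 = 12−1 = 11
step 2: 11 = 6 + 5; sub 7 for 6: 7 + 5; = 12; G_3 = 12−1 = 11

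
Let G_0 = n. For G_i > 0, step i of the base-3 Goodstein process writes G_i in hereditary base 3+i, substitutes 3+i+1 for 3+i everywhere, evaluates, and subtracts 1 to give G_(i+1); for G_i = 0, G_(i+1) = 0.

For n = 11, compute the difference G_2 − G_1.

step 0: 11 = 3^2 + 2; sub 4 for 3: 4^2 + 2; = 18; G_1 = 18−1 = 17
step 1: 17 = 4^2 + 1; sub 5 for 4: 5^2 + 1; = 26; G_2 = 26−1 = 25

8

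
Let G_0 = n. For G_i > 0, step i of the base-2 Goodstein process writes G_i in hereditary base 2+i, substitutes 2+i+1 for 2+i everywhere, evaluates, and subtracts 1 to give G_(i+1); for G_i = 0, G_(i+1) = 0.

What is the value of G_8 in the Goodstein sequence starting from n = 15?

100077777775

i=0: 15 = 2^(2 + 1) + 2^2 + 2 + 1 (b=2); 2→3: 3^(3 + 1) + 3^3 + 3 + 1 = 112; 112−1 = 111
i=1: 111 = 3^(3 + 1) + 3^3 + 3 (b=3); 3→4: 4^(4 + 1) + 4^4 + 4 = 1284; 1284−1 = 1283
i=2: 1283 = 4^(4 + 1) + 4^4 + 3 (b=4); 4→5: 5^(5 + 1) + 5^5 + 3 = 18753; 18753−1 = 18752
i=3: 18752 = 5^(5 + 1) + 5^5 + 2 (b=5); 5→6: 6^(6 + 1) + 6^6 + 2 = 326594; 326594−1 = 326593
i=4: 326593 = 6^(6 + 1) + 6^6 + 1 (b=6); 6→7: 7^(7 + 1) + 7^7 + 1 = 6588345; 6588345−1 = 6588344
i=5: 6588344 = 7^(7 + 1) + 7^7 (b=7); 7→8: 8^(8 + 1) + 8^8 = 150994944; 150994944−1 = 150994943
i=6: 150994943 = 8^(8 + 1) + 7·8^7 + 7·8^6 + 7·8^5 + 7·8^4 + 7·8^3 + 7·8^2 + 7·8 + 7 (b=8); 8→9: 9^(9 + 1) + 7·9^7 + 7·9^6 + 7·9^5 + 7·9^4 + 7·9^3 + 7·9^2 + 7·9 + 7 = 3524450281; 3524450281−1 = 3524450280
i=7: 3524450280 = 9^(9 + 1) + 7·9^7 + 7·9^6 + 7·9^5 + 7·9^4 + 7·9^3 + 7·9^2 + 7·9 + 6 (b=9); 9→10: 10^(10 + 1) + 7·10^7 + 7·10^6 + 7·10^5 + 7·10^4 + 7·10^3 + 7·10^2 + 7·10 + 6 = 100077777776; 100077777776−1 = 100077777775
i=8: 100077777775 = 10^(10 + 1) + 7·10^7 + 7·10^6 + 7·10^5 + 7·10^4 + 7·10^3 + 7·10^2 + 7·10 + 5 (b=10); 10→11: 11^(11 + 1) + 7·11^7 + 7·11^6 + 7·11^5 + 7·11^4 + 7·11^3 + 7·11^2 + 7·11 + 5 = 3138578427935; 3138578427935−1 = 3138578427934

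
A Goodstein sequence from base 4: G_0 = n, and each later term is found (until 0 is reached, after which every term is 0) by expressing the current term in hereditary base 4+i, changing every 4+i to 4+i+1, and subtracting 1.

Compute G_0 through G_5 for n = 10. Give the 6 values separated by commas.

G_0 = 10. HB_4(10) = 2·4 + 2. Bump = 12. G_1 = 11.
G_1 = 11. HB_5(11) = 2·5 + 1. Bump = 13. G_2 = 12.
G_2 = 12. HB_6(12) = 2·6. Bump = 14. G_3 = 13.
G_3 = 13. HB_7(13) = 7 + 6. Bump = 14. G_4 = 13.
G_4 = 13. HB_8(13) = 8 + 5. Bump = 14. G_5 = 13.

10, 11, 12, 13, 13, 13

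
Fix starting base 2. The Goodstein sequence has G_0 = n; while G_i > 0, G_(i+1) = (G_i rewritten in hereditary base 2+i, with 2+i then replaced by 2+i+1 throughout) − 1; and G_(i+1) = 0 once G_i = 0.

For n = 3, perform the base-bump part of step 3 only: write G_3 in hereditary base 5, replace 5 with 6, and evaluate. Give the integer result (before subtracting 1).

2

i=0: 3 = 2 + 1 (b=2); 2→3: 3 + 1 = 4; 4−1 = 3
i=1: 3 = 3 (b=3); 3→4: 4 = 4; 4−1 = 3
i=2: 3 = 3 (b=4); 4→5: 3 = 3; 3−1 = 2
i=3: 2 = 2 (b=5); 5→6: 2 = 2; 2−1 = 1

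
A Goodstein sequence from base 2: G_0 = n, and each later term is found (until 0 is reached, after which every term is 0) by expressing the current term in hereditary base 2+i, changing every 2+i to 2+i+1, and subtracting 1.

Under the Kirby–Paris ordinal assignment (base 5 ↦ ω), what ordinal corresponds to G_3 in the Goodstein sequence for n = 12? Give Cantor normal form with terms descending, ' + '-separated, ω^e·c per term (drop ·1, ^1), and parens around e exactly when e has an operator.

ω^(ω + 1) + ω^2·2 + ω·2

12 —HB2→ 2^(2 + 1) + 2^2 —bump→ 3^(3 + 1) + 3^3 = 108 —(−1)→ 107
107 —HB3→ 3^(3 + 1) + 2·3^2 + 2·3 + 2 —bump→ 4^(4 + 1) + 2·4^2 + 2·4 + 2 = 1066 —(−1)→ 1065
1065 —HB4→ 4^(4 + 1) + 2·4^2 + 2·4 + 1 —bump→ 5^(5 + 1) + 2·5^2 + 2·5 + 1 = 15686 —(−1)→ 15685
15685 —HB5→ 5^(5 + 1) + 2·5^2 + 2·5 —bump→ 6^(6 + 1) + 2·6^2 + 2·6 = 280020 —(−1)→ 280019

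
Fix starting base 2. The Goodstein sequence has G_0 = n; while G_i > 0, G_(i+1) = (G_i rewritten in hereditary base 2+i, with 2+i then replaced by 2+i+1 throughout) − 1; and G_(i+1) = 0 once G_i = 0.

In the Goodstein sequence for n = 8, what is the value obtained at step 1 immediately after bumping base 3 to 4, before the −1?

554

[0] 8 ≡ 2^(2 + 1) (base 2). Lift 3: 81. −1: 80.
[1] 80 ≡ 2·3^3 + 2·3^2 + 2·3 + 2 (base 3). Lift 4: 554. −1: 553.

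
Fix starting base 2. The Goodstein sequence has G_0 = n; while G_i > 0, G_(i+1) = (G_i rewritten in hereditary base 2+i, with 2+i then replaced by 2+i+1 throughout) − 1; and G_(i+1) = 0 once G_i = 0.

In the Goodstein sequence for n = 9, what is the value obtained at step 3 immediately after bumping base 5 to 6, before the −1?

G_0=9  [base 2] 2^(2 + 1) + 1  →[2↦3]→  3^(3 + 1) + 1 = 82  −1 ⇒ G_1=81
G_1=81  [base 3] 3^(3 + 1)  →[3↦4]→  4^(4 + 1) = 1024  −1 ⇒ G_2=1023
G_2=1023  [base 4] 3·4^4 + 3·4^3 + 3·4^2 + 3·4 + 3  →[4↦5]→  3·5^5 + 3·5^3 + 3·5^2 + 3·5 + 3 = 9843  −1 ⇒ G_3=9842

140744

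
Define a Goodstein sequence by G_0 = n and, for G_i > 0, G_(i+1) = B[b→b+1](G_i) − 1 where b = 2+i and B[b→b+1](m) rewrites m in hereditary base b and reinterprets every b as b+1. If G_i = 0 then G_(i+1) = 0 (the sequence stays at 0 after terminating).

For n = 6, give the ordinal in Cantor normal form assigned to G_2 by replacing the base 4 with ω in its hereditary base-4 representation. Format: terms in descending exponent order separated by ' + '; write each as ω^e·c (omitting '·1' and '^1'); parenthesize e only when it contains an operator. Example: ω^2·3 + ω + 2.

[0] 6 ≡ 2^2 + 2 (base 2). Lift 3: 30. −1: 29.
[1] 29 ≡ 3^3 + 2 (base 3). Lift 4: 258. −1: 257.
[2] 257 ≡ 4^4 + 1 (base 4). Lift 5: 3126. −1: 3125.

ω^ω + 1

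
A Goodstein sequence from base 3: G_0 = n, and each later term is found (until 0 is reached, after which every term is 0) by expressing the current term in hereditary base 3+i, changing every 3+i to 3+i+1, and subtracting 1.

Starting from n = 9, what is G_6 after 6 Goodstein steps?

24

step 0: 9 = 3^2; sub 4 for 3: 4^2; = 16; G_1 = 16−1 = 15
step 1: 15 = 3·4 + 3; sub 5 for 4: 3·5 + 3; = 18; G_2 = 18−1 = 17
step 2: 17 = 3·5 + 2; sub 6 for 5: 3·6 + 2; = 20; G_3 = 20−1 = 19
step 3: 19 = 3·6 + 1; sub 7 for 6: 3·7 + 1; = 22; G_4 = 22−1 = 21
step 4: 21 = 3·7; sub 8 for 7: 3·8; = 24; G_5 = 24−1 = 23
step 5: 23 = 2·8 + 7; sub 9 for 8: 2·9 + 7; = 25; G_6 = 25−1 = 24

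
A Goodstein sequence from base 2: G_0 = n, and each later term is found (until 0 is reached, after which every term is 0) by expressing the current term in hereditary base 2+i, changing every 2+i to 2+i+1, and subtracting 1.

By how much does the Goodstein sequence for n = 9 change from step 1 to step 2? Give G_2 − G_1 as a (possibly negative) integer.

942

i=0: 9 = 2^(2 + 1) + 1 (b=2); 2→3: 3^(3 + 1) + 1 = 82; 82−1 = 81
i=1: 81 = 3^(3 + 1) (b=3); 3→4: 4^(4 + 1) = 1024; 1024−1 = 1023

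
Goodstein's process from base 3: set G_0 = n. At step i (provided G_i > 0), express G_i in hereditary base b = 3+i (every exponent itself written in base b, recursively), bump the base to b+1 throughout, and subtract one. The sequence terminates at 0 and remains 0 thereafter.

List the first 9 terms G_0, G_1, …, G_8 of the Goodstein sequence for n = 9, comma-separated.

i=0: 9 = 3^2 (b=3); 3→4: 4^2 = 16; 16−1 = 15
i=1: 15 = 3·4 + 3 (b=4); 4→5: 3·5 + 3 = 18; 18−1 = 17
i=2: 17 = 3·5 + 2 (b=5); 5→6: 3·6 + 2 = 20; 20−1 = 19
i=3: 19 = 3·6 + 1 (b=6); 6→7: 3·7 + 1 = 22; 22−1 = 21
i=4: 21 = 3·7 (b=7); 7→8: 3·8 = 24; 24−1 = 23
i=5: 23 = 2·8 + 7 (b=8); 8→9: 2·9 + 7 = 25; 25−1 = 24
i=6: 24 = 2·9 + 6 (b=9); 9→10: 2·10 + 6 = 26; 26−1 = 25
i=7: 25 = 2·10 + 5 (b=10); 10→11: 2·11 + 5 = 27; 27−1 = 26

9, 15, 17, 19, 21, 23, 24, 25, 26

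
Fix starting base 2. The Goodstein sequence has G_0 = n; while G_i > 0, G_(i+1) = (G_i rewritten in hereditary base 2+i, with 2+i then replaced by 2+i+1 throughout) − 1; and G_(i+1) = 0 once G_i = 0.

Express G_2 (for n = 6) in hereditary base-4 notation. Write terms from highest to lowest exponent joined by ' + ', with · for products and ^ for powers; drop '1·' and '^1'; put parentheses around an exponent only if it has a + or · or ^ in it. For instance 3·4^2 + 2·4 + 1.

4^4 + 1

G_0 = 6. HB_2(6) = 2^2 + 2. Bump = 30. G_1 = 29.
G_1 = 29. HB_3(29) = 3^3 + 2. Bump = 258. G_2 = 257.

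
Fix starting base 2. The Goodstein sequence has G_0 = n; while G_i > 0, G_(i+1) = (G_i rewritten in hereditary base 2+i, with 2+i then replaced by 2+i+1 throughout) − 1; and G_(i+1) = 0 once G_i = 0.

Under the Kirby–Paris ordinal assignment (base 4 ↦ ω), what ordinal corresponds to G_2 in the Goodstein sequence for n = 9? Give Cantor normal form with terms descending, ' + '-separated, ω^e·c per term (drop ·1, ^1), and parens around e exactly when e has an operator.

ω^ω·3 + ω^3·3 + ω^2·3 + ω·3 + 3

G_0=9  [base 2] 2^(2 + 1) + 1  →[2↦3]→  3^(3 + 1) + 1 = 82  −1 ⇒ G_1=81
G_1=81  [base 3] 3^(3 + 1)  →[3↦4]→  4^(4 + 1) = 1024  −1 ⇒ G_2=1023
G_2=1023  [base 4] 3·4^4 + 3·4^3 + 3·4^2 + 3·4 + 3  →[4↦5]→  3·5^5 + 3·5^3 + 3·5^2 + 3·5 + 3 = 9843  −1 ⇒ G_3=9842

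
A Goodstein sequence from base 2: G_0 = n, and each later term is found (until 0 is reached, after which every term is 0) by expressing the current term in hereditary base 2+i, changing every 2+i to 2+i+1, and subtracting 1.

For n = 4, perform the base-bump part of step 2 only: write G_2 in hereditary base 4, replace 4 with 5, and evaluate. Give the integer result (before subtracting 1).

61

4 —HB2→ 2^2 —bump→ 3^3 = 27 —(−1)→ 26
26 —HB3→ 2·3^2 + 2·3 + 2 —bump→ 2·4^2 + 2·4 + 2 = 42 —(−1)→ 41
41 —HB4→ 2·4^2 + 2·4 + 1 —bump→ 2·5^2 + 2·5 + 1 = 61 —(−1)→ 60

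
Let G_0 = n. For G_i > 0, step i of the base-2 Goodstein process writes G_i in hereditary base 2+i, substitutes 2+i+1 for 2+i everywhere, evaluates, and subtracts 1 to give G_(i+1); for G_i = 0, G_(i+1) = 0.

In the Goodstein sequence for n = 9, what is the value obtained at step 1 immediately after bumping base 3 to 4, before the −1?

9 —HB2→ 2^(2 + 1) + 1 —bump→ 3^(3 + 1) + 1 = 82 —(−1)→ 81
81 —HB3→ 3^(3 + 1) —bump→ 4^(4 + 1) = 1024 —(−1)→ 1023

1024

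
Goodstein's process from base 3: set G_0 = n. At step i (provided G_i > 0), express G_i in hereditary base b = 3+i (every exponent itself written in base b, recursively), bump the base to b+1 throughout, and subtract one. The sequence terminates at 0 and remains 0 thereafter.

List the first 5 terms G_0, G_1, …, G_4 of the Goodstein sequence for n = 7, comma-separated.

7, 8, 9, 9, 9

i=0: 7 = 2·3 + 1 (b=3); 3→4: 2·4 + 1 = 9; 9−1 = 8
i=1: 8 = 2·4 (b=4); 4→5: 2·5 = 10; 10−1 = 9
i=2: 9 = 5 + 4 (b=5); 5→6: 6 + 4 = 10; 10−1 = 9
i=3: 9 = 6 + 3 (b=6); 6→7: 7 + 3 = 10; 10−1 = 9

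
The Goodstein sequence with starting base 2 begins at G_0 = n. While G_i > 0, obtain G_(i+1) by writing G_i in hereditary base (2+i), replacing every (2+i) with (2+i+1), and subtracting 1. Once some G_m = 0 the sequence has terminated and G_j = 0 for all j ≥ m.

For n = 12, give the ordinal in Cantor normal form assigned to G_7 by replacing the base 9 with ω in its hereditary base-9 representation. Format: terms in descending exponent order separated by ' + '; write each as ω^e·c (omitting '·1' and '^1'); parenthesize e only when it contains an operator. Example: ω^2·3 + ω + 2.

[0] 12 ≡ 2^(2 + 1) + 2^2 (base 2). Lift 3: 108. −1: 107.
[1] 107 ≡ 3^(3 + 1) + 2·3^2 + 2·3 + 2 (base 3). Lift 4: 1066. −1: 1065.
[2] 1065 ≡ 4^(4 + 1) + 2·4^2 + 2·4 + 1 (base 4). Lift 5: 15686. −1: 15685.
[3] 15685 ≡ 5^(5 + 1) + 2·5^2 + 2·5 (base 5). Lift 6: 280020. −1: 280019.
[4] 280019 ≡ 6^(6 + 1) + 2·6^2 + 6 + 5 (base 6). Lift 7: 5764911. −1: 5764910.
[5] 5764910 ≡ 7^(7 + 1) + 2·7^2 + 7 + 4 (base 7). Lift 8: 134217868. −1: 134217867.
[6] 134217867 ≡ 8^(8 + 1) + 2·8^2 + 8 + 3 (base 8). Lift 9: 3486784575. −1: 3486784574.
[7] 3486784574 ≡ 9^(9 + 1) + 2·9^2 + 9 + 2 (base 9). Lift 10: 100000000212. −1: 100000000211.

ω^(ω + 1) + ω^2·2 + ω + 2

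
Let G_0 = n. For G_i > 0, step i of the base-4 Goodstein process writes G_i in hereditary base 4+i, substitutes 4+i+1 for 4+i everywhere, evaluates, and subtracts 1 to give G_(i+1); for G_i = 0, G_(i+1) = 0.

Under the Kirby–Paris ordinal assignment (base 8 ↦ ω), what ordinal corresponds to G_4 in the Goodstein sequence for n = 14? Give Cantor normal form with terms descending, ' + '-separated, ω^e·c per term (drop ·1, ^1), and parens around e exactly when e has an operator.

ω·2 + 5

step 0: 14 = 3·4 + 2; sub 5 for 4: 3·5 + 2; = 17; G_1 = 17−1 = 16
step 1: 16 = 3·5 + 1; sub 6 for 5: 3·6 + 1; = 19; G_2 = 19−1 = 18
step 2: 18 = 3·6; sub 7 for 6: 3·7; = 21; G_3 = 21−1 = 20
step 3: 20 = 2·7 + 6; sub 8 for 7: 2·8 + 6; = 22; G_4 = 22−1 = 21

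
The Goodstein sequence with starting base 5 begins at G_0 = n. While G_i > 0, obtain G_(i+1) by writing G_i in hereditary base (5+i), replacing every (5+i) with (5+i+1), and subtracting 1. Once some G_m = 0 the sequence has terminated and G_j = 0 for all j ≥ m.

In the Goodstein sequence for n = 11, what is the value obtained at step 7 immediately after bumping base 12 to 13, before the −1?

14

[0] 11 ≡ 2·5 + 1 (base 5). Lift 6: 13. −1: 12.
[1] 12 ≡ 2·6 (base 6). Lift 7: 14. −1: 13.
[2] 13 ≡ 7 + 6 (base 7). Lift 8: 14. −1: 13.
[3] 13 ≡ 8 + 5 (base 8). Lift 9: 14. −1: 13.
[4] 13 ≡ 9 + 4 (base 9). Lift 10: 14. −1: 13.
[5] 13 ≡ 10 + 3 (base 10). Lift 11: 14. −1: 13.
[6] 13 ≡ 11 + 2 (base 11). Lift 12: 14. −1: 13.
[7] 13 ≡ 12 + 1 (base 12). Lift 13: 14. −1: 13.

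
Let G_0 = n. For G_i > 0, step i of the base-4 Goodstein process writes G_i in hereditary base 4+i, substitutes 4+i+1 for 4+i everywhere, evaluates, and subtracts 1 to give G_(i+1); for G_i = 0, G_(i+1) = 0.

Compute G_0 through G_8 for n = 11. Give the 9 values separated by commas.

i=0: 11 = 2·4 + 3 (b=4); 4→5: 2·5 + 3 = 13; 13−1 = 12
i=1: 12 = 2·5 + 2 (b=5); 5→6: 2·6 + 2 = 14; 14−1 = 13
i=2: 13 = 2·6 + 1 (b=6); 6→7: 2·7 + 1 = 15; 15−1 = 14
i=3: 14 = 2·7 (b=7); 7→8: 2·8 = 16; 16−1 = 15
i=4: 15 = 8 + 7 (b=8); 8→9: 9 + 7 = 16; 16−1 = 15
i=5: 15 = 9 + 6 (b=9); 9→10: 10 + 6 = 16; 16−1 = 15
i=6: 15 = 10 + 5 (b=10); 10→11: 11 + 5 = 16; 16−1 = 15
i=7: 15 = 11 + 4 (b=11); 11→12: 12 + 4 = 16; 16−1 = 15

11, 12, 13, 14, 15, 15, 15, 15, 15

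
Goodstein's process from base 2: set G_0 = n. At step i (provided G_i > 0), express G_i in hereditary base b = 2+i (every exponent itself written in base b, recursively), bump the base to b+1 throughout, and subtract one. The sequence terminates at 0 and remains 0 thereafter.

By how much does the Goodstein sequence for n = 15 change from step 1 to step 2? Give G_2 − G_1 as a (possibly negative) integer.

1172

G_0 = 15. HB_2(15) = 2^(2 + 1) + 2^2 + 2 + 1. Bump = 112. G_1 = 111.
G_1 = 111. HB_3(111) = 3^(3 + 1) + 3^3 + 3. Bump = 1284. G_2 = 1283.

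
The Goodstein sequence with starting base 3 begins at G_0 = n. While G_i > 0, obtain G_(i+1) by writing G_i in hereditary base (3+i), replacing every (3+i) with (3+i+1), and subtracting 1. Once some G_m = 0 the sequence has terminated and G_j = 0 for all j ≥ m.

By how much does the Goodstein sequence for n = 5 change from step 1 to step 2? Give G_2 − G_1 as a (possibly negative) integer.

0

i=0: 5 = 3 + 2 (b=3); 3→4: 4 + 2 = 6; 6−1 = 5
i=1: 5 = 4 + 1 (b=4); 4→5: 5 + 1 = 6; 6−1 = 5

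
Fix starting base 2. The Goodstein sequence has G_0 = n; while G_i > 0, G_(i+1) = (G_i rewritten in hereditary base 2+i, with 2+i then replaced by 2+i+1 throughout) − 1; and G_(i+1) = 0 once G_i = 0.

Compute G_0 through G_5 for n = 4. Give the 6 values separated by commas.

4, 26, 41, 60, 83, 109

4 —HB2→ 2^2 —bump→ 3^3 = 27 —(−1)→ 26
26 —HB3→ 2·3^2 + 2·3 + 2 —bump→ 2·4^2 + 2·4 + 2 = 42 —(−1)→ 41
41 —HB4→ 2·4^2 + 2·4 + 1 —bump→ 2·5^2 + 2·5 + 1 = 61 —(−1)→ 60
60 —HB5→ 2·5^2 + 2·5 —bump→ 2·6^2 + 2·6 = 84 —(−1)→ 83
83 —HB6→ 2·6^2 + 6 + 5 —bump→ 2·7^2 + 7 + 5 = 110 —(−1)→ 109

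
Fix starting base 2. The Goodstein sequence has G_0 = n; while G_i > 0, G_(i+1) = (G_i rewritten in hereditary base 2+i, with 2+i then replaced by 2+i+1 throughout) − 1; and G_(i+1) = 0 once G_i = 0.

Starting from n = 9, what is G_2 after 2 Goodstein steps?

1023

9 —HB2→ 2^(2 + 1) + 1 —bump→ 3^(3 + 1) + 1 = 82 —(−1)→ 81
81 —HB3→ 3^(3 + 1) —bump→ 4^(4 + 1) = 1024 —(−1)→ 1023
1023 —HB4→ 3·4^4 + 3·4^3 + 3·4^2 + 3·4 + 3 —bump→ 3·5^5 + 3·5^3 + 3·5^2 + 3·5 + 3 = 9843 —(−1)→ 9842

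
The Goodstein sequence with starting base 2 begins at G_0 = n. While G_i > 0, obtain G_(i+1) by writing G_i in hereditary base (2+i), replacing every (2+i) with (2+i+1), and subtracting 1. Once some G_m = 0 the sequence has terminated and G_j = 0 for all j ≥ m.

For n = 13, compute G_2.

1279

i=0: 13 = 2^(2 + 1) + 2^2 + 1 (b=2); 2→3: 3^(3 + 1) + 3^3 + 1 = 109; 109−1 = 108
i=1: 108 = 3^(3 + 1) + 3^3 (b=3); 3→4: 4^(4 + 1) + 4^4 = 1280; 1280−1 = 1279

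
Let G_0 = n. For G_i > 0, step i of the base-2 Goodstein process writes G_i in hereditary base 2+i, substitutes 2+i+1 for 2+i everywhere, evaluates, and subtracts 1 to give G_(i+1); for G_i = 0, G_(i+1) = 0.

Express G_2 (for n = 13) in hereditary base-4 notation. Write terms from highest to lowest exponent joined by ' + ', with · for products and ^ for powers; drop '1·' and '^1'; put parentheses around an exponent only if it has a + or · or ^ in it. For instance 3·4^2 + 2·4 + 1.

4^(4 + 1) + 3·4^3 + 3·4^2 + 3·4 + 3

[0] 13 ≡ 2^(2 + 1) + 2^2 + 1 (base 2). Lift 3: 109. −1: 108.
[1] 108 ≡ 3^(3 + 1) + 3^3 (base 3). Lift 4: 1280. −1: 1279.
[2] 1279 ≡ 4^(4 + 1) + 3·4^3 + 3·4^2 + 3·4 + 3 (base 4). Lift 5: 16093. −1: 16092.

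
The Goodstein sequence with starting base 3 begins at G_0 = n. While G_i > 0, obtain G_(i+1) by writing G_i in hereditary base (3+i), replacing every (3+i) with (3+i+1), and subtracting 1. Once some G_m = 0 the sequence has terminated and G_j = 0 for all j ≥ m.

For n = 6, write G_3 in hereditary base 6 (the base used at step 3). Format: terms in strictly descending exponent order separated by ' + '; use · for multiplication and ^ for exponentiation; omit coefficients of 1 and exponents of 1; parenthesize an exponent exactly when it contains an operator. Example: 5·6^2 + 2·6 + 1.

[0] 6 ≡ 2·3 (base 3). Lift 4: 8. −1: 7.
[1] 7 ≡ 4 + 3 (base 4). Lift 5: 8. −1: 7.
[2] 7 ≡ 5 + 2 (base 5). Lift 6: 8. −1: 7.
[3] 7 ≡ 6 + 1 (base 6). Lift 7: 8. −1: 7.

6 + 1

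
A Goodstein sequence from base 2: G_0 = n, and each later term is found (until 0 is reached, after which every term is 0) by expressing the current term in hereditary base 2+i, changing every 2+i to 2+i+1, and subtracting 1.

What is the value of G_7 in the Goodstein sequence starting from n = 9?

(0) 9|_2 = 2^(2 + 1) + 1 ↦ 3^(3 + 1) + 1|_3 = 82 ⇒ 81
(1) 81|_3 = 3^(3 + 1) ↦ 4^(4 + 1)|_4 = 1024 ⇒ 1023
(2) 1023|_4 = 3·4^4 + 3·4^3 + 3·4^2 + 3·4 + 3 ↦ 3·5^5 + 3·5^3 + 3·5^2 + 3·5 + 3|_5 = 9843 ⇒ 9842
(3) 9842|_5 = 3·5^5 + 3·5^3 + 3·5^2 + 3·5 + 2 ↦ 3·6^6 + 3·6^3 + 3·6^2 + 3·6 + 2|_6 = 140744 ⇒ 140743
(4) 140743|_6 = 3·6^6 + 3·6^3 + 3·6^2 + 3·6 + 1 ↦ 3·7^7 + 3·7^3 + 3·7^2 + 3·7 + 1|_7 = 2471827 ⇒ 2471826
(5) 2471826|_7 = 3·7^7 + 3·7^3 + 3·7^2 + 3·7 ↦ 3·8^8 + 3·8^3 + 3·8^2 + 3·8|_8 = 50333400 ⇒ 50333399
(6) 50333399|_8 = 3·8^8 + 3·8^3 + 3·8^2 + 2·8 + 7 ↦ 3·9^9 + 3·9^3 + 3·9^2 + 2·9 + 7|_9 = 1162263922 ⇒ 1162263921
(7) 1162263921|_9 = 3·9^9 + 3·9^3 + 3·9^2 + 2·9 + 6 ↦ 3·10^10 + 3·10^3 + 3·10^2 + 2·10 + 6|_10 = 30000003326 ⇒ 30000003325

1162263921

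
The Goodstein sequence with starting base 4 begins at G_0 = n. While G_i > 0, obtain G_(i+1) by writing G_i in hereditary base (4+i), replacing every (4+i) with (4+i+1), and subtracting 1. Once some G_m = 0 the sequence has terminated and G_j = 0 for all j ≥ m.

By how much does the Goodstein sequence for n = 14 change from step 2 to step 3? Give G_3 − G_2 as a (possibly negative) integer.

i=0: 14 = 3·4 + 2 (b=4); 4→5: 3·5 + 2 = 17; 17−1 = 16
i=1: 16 = 3·5 + 1 (b=5); 5→6: 3·6 + 1 = 19; 19−1 = 18
i=2: 18 = 3·6 (b=6); 6→7: 3·7 = 21; 21−1 = 20

2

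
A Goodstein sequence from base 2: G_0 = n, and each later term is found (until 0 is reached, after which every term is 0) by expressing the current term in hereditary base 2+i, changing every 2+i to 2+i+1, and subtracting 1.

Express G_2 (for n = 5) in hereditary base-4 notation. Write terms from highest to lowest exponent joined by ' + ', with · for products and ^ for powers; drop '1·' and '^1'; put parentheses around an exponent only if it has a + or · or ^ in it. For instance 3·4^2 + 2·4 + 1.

3·4^3 + 3·4^2 + 3·4 + 3

G_0 = 5. HB_2(5) = 2^2 + 1. Bump = 28. G_1 = 27.
G_1 = 27. HB_3(27) = 3^3. Bump = 256. G_2 = 255.
G_2 = 255. HB_4(255) = 3·4^3 + 3·4^2 + 3·4 + 3. Bump = 468. G_3 = 467.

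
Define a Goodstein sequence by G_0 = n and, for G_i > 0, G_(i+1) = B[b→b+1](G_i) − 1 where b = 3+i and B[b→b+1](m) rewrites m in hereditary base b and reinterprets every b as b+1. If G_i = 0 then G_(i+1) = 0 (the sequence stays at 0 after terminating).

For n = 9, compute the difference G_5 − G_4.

2

(0) 9|_3 = 3^2 ↦ 4^2|_4 = 16 ⇒ 15
(1) 15|_4 = 3·4 + 3 ↦ 3·5 + 3|_5 = 18 ⇒ 17
(2) 17|_5 = 3·5 + 2 ↦ 3·6 + 2|_6 = 20 ⇒ 19
(3) 19|_6 = 3·6 + 1 ↦ 3·7 + 1|_7 = 22 ⇒ 21
(4) 21|_7 = 3·7 ↦ 3·8|_8 = 24 ⇒ 23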